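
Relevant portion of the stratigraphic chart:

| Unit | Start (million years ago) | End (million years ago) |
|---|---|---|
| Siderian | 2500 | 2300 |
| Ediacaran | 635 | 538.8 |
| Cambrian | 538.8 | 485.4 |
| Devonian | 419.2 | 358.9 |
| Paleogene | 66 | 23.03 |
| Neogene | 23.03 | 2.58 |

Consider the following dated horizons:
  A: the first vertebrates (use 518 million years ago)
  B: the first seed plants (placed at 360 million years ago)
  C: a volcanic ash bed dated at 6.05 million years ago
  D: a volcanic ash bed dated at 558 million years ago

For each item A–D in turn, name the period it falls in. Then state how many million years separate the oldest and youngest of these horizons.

Match each age against the start–end ranges in the excerpt: A = 518 Ma → Cambrian (538.8–485.4); B = 360 Ma → Devonian (419.2–358.9); C = 6.05 Ma → Neogene (23.03–2.58); D = 558 Ma → Ediacaran (635–538.8).
The largest age is 558 Ma and the smallest is 6.05 Ma; their difference is 551.95 Myr.

A — Cambrian; B — Devonian; C — Neogene; D — Ediacaran; span 551.95 million years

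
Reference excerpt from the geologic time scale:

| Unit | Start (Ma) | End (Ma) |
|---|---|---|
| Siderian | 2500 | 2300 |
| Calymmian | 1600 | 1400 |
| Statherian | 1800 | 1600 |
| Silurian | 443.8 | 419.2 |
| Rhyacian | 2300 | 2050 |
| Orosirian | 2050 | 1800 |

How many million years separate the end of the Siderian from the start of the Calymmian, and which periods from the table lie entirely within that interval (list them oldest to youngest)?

The Siderian closes at 2300 Ma and the Calymmian opens at 1600 Ma, so the interval is 2300 − 1600 = 700 Myr.
A period fits inside if it starts at or after 2300 Ma and ends at or before 1600 Ma; oldest first that gives Rhyacian, Orosirian, Statherian.

700 million years; Rhyacian, Orosirian, Statherian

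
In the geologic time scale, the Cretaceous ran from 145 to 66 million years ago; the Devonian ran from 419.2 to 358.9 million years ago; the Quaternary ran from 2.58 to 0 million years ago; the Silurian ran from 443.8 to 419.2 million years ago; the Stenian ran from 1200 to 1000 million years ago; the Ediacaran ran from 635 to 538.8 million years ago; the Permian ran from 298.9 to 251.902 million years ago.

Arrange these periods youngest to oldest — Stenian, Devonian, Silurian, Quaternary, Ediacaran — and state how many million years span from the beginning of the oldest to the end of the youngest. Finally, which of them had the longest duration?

From the excerpt: Stenian 1200–1000; Devonian 419.2–358.9; Silurian 443.8–419.2; Quaternary 2.58–0; Ediacaran 635–538.8 (Ma).
Larger Ma is earlier, so the oldest is Stenian and the youngest is Quaternary; youngest to oldest: Quaternary, Devonian, Silurian, Ediacaran, Stenian.
Oldest start 1200 minus youngest end 0 gives 1200 Myr overall.
Individual lengths (start − end): Devonian 60.3; Silurian 24.6; Stenian 200; Quaternary 2.58; Ediacaran 96.2. The largest is Stenian at 200 Myr.

Quaternary → Devonian → Silurian → Ediacaran → Stenian; total span 1200 Myr; longest is Stenian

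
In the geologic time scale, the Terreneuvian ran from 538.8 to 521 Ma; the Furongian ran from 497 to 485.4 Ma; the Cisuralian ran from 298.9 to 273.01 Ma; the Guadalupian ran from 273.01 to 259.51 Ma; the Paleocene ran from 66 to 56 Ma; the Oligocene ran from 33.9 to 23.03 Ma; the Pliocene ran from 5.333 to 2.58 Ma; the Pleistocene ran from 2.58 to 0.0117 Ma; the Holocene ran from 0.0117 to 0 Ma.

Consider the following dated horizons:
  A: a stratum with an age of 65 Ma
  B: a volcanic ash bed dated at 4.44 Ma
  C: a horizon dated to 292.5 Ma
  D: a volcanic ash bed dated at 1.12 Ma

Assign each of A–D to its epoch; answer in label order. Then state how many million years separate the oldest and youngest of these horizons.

A — Paleocene; B — Pliocene; C — Cisuralian; D — Pleistocene; span 291.38 million years

A: 65 Ma lies in 66–56 Ma, so Paleocene.
B: 4.44 Ma lies in 5.333–2.58 Ma, so Pliocene.
C: 292.5 Ma lies in 298.9–273.01 Ma, so Cisuralian.
D: 1.12 Ma lies in 2.58–0.0117 Ma, so Pleistocene.
Oldest = 292.5 Ma, youngest = 1.12 Ma → span 291.38 Myr.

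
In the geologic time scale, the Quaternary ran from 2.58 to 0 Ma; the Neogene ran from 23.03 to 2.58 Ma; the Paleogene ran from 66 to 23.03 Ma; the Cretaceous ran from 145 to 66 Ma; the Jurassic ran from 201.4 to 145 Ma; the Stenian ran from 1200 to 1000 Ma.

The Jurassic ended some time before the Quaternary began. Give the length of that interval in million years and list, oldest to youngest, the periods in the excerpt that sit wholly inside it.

142.42 million years; Cretaceous, Paleogene, Neogene

End of Jurassic = 145 Ma; start of Quaternary = 2.58 Ma.
Gap = 145 − 2.58 = 142.42 Myr.
Periods wholly inside 145–2.58 Ma: Cretaceous (145–66), Paleogene (66–23.03), Neogene (23.03–2.58).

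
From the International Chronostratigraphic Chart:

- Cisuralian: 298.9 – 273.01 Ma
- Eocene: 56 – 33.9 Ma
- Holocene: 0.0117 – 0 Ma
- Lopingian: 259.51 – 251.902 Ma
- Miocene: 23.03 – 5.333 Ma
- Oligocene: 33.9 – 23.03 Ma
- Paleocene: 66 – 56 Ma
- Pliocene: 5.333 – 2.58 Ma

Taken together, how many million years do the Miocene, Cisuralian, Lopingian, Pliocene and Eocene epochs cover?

76.048 million years

Duration is start − end for each: (23.03 − 5.333) + (298.9 − 273.01) + (259.51 − 251.902) + (5.333 − 2.58) + (56 − 33.9).
That is 17.697 + 25.89 + 7.608 + 2.753 + 22.1, which totals 76.048 million years.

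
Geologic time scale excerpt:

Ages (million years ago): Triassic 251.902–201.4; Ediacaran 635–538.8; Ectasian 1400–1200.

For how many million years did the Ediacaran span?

96.2 million years

635 − 538.8 = 96.2 million years.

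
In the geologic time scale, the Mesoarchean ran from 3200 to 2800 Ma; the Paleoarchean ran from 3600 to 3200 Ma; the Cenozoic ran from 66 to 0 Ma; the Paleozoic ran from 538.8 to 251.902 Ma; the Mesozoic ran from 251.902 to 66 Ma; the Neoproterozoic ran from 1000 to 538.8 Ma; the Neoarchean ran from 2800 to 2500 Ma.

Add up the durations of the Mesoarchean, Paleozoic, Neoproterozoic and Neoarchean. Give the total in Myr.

Duration is start − end for each: (3200 − 2800) + (538.8 − 251.902) + (1000 − 538.8) + (2800 − 2500).
That is 400 + 286.898 + 461.2 + 300, which totals 1448.098 million years.

1448.098 million years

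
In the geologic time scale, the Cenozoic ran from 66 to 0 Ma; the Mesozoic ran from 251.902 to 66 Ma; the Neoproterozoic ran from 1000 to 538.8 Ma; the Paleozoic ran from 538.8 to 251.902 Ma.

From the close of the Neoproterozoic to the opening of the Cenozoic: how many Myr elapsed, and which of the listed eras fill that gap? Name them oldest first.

472.8 million years; Paleozoic, Mesozoic

End of Neoproterozoic = 538.8 Ma; start of Cenozoic = 66 Ma.
Gap = 538.8 − 66 = 472.8 Myr.
Eras wholly inside 538.8–66 Ma: Paleozoic (538.8–251.902), Mesozoic (251.902–66).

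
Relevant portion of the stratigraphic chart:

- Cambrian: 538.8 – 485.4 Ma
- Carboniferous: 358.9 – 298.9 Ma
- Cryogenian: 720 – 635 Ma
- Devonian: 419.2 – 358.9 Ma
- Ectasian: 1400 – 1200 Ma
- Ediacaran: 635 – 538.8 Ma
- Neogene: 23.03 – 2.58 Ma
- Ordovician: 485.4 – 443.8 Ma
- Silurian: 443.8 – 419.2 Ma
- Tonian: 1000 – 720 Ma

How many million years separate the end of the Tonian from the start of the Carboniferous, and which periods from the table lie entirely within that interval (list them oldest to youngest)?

End of Tonian = 720 Ma; start of Carboniferous = 358.9 Ma.
Gap = 720 − 358.9 = 361.1 Myr.
Periods wholly inside 720–358.9 Ma: Cryogenian (720–635), Ediacaran (635–538.8), Cambrian (538.8–485.4), Ordovician (485.4–443.8), Silurian (443.8–419.2), Devonian (419.2–358.9).

361.1 million years; Cryogenian, Ediacaran, Cambrian, Ordovician, Silurian, Devonian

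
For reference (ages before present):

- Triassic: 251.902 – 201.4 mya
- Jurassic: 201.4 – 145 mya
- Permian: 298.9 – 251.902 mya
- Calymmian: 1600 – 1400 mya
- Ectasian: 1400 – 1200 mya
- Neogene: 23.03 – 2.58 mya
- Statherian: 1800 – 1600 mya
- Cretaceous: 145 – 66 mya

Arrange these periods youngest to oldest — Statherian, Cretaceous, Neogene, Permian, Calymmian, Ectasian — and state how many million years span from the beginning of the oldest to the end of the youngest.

Neogene, Cretaceous, Permian, Ectasian, Calymmian, Statherian; total span 1797.42 Myr

Start ages (Ma): Statherian 1800, Calymmian 1600, Ectasian 1400, Permian 298.9, Cretaceous 145, Neogene 23.03.
Ordered youngest to oldest: Neogene, Cretaceous, Permian, Ectasian, Calymmian, Statherian.
Span = 1800 − 2.58 = 1797.42 Myr.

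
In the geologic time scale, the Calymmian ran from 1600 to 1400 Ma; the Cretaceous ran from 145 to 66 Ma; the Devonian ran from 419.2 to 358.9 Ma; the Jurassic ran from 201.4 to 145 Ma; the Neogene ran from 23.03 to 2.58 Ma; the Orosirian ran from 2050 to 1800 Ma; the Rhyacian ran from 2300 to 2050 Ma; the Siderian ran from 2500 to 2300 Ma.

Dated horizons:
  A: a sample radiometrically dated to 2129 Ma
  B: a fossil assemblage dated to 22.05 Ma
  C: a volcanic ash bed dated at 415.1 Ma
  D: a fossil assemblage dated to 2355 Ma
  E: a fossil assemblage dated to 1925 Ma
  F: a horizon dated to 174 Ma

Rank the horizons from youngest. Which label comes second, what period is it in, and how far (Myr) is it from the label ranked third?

F, in the Jurassic; 241.1 million years to C

Smaller Ma means younger, so youngest first: B 22.05 < F 174 < C 415.1 < E 1925 < A 2129 < D 2355.
Counting 2 along gives F (174 Ma); the excerpt puts that inside the Jurassic, 201.4–145 Ma.
Next in line is C (415.1 Ma), and 415.1 − 174 = 241.1 Myr.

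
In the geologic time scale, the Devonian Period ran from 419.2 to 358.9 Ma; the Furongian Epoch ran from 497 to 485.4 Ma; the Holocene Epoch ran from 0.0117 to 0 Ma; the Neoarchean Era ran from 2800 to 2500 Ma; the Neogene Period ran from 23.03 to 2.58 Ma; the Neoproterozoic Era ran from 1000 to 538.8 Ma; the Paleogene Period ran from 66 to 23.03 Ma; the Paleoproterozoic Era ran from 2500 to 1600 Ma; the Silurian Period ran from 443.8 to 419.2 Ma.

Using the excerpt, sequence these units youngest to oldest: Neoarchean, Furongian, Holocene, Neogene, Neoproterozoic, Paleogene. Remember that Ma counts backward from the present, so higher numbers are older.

Holocene, Neogene, Paleogene, Furongian, Neoproterozoic, Neoarchean

The oldest of these is Neoarchean (starts 2800 Ma) and the youngest is Holocene (ends 0 Ma).
In between, by decreasing start age: Neoproterozoic (1000), Furongian (497), Paleogene (66), Neogene (23.03).
Listing youngest first means reversing that sequence.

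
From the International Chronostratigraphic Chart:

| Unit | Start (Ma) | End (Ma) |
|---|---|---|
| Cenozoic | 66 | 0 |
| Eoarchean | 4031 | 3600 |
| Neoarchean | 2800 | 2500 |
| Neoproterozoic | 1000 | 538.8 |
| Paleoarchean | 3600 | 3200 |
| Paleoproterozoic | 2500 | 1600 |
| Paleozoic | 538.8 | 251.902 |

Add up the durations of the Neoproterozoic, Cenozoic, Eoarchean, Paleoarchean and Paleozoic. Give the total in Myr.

1645.098 million years

Duration is start − end for each: (1000 − 538.8) + (66 − 0) + (4031 − 3600) + (3600 − 3200) + (538.8 − 251.902).
That is 461.2 + 66 + 431 + 400 + 286.898, which totals 1645.098 million years.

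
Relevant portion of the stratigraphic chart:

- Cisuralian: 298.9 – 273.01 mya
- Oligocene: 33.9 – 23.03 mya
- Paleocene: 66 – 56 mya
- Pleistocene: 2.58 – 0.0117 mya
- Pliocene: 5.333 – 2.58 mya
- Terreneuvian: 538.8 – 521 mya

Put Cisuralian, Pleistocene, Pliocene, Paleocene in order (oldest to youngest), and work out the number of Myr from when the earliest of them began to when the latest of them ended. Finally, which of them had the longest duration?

Cisuralian, Paleocene, Pliocene, Pleistocene; total span 298.8883 Myr; longest is Cisuralian

Start ages (Ma): Cisuralian 298.9, Paleocene 66, Pliocene 5.333, Pleistocene 2.58.
Ordered oldest to youngest: Cisuralian, Paleocene, Pliocene, Pleistocene.
Span = 298.9 − 0.0117 = 298.8883 Myr.
Durations: Pliocene 2.753, Paleocene 10, Pleistocene 2.5683, Cisuralian 25.89 → longest is Cisuralian (25.89 Myr).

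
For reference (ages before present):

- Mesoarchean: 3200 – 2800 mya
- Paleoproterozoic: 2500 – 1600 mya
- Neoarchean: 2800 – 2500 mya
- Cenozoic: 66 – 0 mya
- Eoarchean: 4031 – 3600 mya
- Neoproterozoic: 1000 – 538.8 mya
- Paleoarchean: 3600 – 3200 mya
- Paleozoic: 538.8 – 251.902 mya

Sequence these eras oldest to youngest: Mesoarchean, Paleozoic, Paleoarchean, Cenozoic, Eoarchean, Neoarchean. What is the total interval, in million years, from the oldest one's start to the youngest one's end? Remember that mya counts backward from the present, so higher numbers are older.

Start ages (Ma): Eoarchean 4031, Paleoarchean 3600, Mesoarchean 3200, Neoarchean 2800, Paleozoic 538.8, Cenozoic 66.
Ordered oldest to youngest: Eoarchean, Paleoarchean, Mesoarchean, Neoarchean, Paleozoic, Cenozoic.
Span = 4031 − 0 = 4031 Myr.

Eoarchean, Paleoarchean, Mesoarchean, Neoarchean, Paleozoic, Cenozoic; total span 4031 Myr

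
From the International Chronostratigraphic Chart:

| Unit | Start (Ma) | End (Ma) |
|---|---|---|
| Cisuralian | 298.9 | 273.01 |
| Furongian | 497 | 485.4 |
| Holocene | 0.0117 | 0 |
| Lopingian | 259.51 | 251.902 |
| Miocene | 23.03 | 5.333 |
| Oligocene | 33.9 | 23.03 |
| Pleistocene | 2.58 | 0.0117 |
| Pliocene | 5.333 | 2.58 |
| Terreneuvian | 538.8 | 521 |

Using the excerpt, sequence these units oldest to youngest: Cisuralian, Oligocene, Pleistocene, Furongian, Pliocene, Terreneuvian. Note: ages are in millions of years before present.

Terreneuvian → Furongian → Cisuralian → Oligocene → Pliocene → Pleistocene

Sorting by start age (descending Ma, since larger Ma = older): Terreneuvian start 538.8, Furongian start 497, Cisuralian start 298.9, Oligocene start 33.9, Pliocene start 5.333, Pleistocene start 2.58.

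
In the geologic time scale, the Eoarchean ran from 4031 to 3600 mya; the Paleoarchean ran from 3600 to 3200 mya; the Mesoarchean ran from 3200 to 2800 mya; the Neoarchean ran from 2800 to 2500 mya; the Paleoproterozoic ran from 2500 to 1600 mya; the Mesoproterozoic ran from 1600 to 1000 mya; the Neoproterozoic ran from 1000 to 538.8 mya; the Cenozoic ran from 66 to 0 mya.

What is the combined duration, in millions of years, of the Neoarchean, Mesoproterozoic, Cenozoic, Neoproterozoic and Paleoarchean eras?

Each duration: Neoarchean = 300; Mesoproterozoic = 600; Cenozoic = 66; Neoproterozoic = 461.2; Paleoarchean = 400.
Sum: 300 + 600 + 66 + 461.2 + 400 = 1827.2 Myr.

1827.2 million years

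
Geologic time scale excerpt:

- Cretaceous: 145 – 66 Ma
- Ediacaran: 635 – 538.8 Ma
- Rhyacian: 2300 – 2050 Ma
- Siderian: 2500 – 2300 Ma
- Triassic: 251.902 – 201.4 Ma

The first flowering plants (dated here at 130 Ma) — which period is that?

Cretaceous

130 Ma lies between 145 and 66 Ma, so it falls in the Cretaceous.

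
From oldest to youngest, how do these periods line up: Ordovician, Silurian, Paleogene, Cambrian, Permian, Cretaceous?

Era membership (oldest first within each) — Paleozoic: Cambrian, Ordovician, Silurian, Permian; Mesozoic: Cretaceous; Cenozoic: Paleogene. Paleozoic precedes Mesozoic, which precedes Cenozoic. Concatenating the groups in that era order gives oldest to youngest directly.

Cambrian, then Ordovician, then Silurian, then Permian, then Cretaceous, then Paleogene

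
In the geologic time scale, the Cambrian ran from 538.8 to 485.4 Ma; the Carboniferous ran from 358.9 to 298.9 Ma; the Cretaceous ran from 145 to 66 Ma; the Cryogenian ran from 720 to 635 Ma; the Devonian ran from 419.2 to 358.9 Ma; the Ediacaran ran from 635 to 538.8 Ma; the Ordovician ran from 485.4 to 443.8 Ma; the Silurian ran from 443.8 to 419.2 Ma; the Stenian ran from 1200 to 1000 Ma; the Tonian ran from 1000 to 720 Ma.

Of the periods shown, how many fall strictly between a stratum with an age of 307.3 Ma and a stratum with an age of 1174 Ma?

The older date is 1174 Ma and the younger is 307.3 Ma.
Periods with start < 1174 and end > 307.3 Ma: Tonian (1000–720), Cryogenian (720–635), Ediacaran (635–538.8), Cambrian (538.8–485.4), Ordovician (485.4–443.8), Silurian (443.8–419.2), Devonian (419.2–358.9).
That is 7 complete periods.

7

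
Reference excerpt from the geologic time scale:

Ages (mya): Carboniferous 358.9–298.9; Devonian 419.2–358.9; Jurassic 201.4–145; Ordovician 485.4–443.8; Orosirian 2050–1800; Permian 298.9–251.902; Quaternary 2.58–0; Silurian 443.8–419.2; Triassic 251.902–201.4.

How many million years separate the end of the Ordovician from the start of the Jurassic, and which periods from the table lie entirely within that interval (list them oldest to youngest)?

The Ordovician closes at 443.8 Ma and the Jurassic opens at 201.4 Ma, so the interval is 443.8 − 201.4 = 242.4 Myr.
A period fits inside if it starts at or after 443.8 Ma and ends at or before 201.4 Ma; oldest first that gives Silurian, Devonian, Carboniferous, Permian, Triassic.

242.4 million years; Silurian, Devonian, Carboniferous, Permian, Triassic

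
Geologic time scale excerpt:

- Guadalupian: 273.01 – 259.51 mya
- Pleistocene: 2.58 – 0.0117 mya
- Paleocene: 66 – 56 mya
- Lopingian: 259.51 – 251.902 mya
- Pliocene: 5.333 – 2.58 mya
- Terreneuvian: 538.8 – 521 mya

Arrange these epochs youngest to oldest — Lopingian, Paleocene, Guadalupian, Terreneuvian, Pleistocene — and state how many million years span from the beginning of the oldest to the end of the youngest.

Pleistocene, Paleocene, Lopingian, Guadalupian, Terreneuvian; total span 538.7883 Myr

Start ages (Ma): Terreneuvian 538.8, Guadalupian 273.01, Lopingian 259.51, Paleocene 66, Pleistocene 2.58.
Ordered youngest to oldest: Pleistocene, Paleocene, Lopingian, Guadalupian, Terreneuvian.
Span = 538.8 − 0.0117 = 538.7883 Myr.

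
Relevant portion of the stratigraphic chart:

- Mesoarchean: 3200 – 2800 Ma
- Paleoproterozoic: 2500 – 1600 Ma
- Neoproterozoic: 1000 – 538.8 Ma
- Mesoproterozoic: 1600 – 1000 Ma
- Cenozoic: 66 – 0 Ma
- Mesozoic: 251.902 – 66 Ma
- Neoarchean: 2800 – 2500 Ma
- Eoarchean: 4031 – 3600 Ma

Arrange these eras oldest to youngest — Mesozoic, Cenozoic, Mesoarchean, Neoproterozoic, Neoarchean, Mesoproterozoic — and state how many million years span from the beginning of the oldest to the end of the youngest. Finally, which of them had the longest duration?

From the excerpt: Mesozoic 251.902–66; Cenozoic 66–0; Mesoarchean 3200–2800; Neoproterozoic 1000–538.8; Neoarchean 2800–2500; Mesoproterozoic 1600–1000 (Ma).
Larger Ma is earlier, so the oldest is Mesoarchean and the youngest is Cenozoic; oldest to youngest: Mesoarchean, Neoarchean, Mesoproterozoic, Neoproterozoic, Mesozoic, Cenozoic.
Oldest start 3200 minus youngest end 0 gives 3200 Myr overall.
Individual lengths (start − end): Cenozoic 66; Mesoarchean 400; Neoproterozoic 461.2; Neoarchean 300; Mesozoic 185.902; Mesoproterozoic 600. The largest is Mesoproterozoic at 600 Myr.

Mesoarchean → Neoarchean → Mesoproterozoic → Neoproterozoic → Mesozoic → Cenozoic; total span 3200 Myr; longest is Mesoproterozoic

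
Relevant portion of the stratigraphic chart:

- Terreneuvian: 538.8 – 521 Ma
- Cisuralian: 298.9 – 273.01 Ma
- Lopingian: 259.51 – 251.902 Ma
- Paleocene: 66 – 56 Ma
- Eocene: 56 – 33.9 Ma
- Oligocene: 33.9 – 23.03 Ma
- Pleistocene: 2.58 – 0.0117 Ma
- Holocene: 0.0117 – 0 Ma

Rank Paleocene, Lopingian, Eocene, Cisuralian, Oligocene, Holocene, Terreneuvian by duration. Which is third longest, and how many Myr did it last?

Terreneuvian, 17.8 million years

Start − end for each: Paleocene 66 − 56 = 10; Lopingian 259.51 − 251.902 = 7.608; Eocene 56 − 33.9 = 22.1; Cisuralian 298.9 − 273.01 = 25.89; Oligocene 33.9 − 23.03 = 10.87; Holocene 0.0117 − 0 = 0.0117; Terreneuvian 538.8 − 521 = 17.8.
Ranking these from longest: Cisuralian > Eocene > Terreneuvian > Oligocene > Paleocene > Lopingian > Holocene.
Position 3 in that ranking is Terreneuvian, which lasted 17.8 Myr.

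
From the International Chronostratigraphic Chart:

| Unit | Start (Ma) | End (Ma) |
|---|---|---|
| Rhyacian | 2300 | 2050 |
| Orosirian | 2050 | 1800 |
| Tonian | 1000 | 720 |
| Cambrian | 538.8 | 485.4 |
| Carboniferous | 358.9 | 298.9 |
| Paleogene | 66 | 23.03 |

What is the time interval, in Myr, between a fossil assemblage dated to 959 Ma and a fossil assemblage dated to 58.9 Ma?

959 − 58.9 = 900.1 million years.

900.1 million years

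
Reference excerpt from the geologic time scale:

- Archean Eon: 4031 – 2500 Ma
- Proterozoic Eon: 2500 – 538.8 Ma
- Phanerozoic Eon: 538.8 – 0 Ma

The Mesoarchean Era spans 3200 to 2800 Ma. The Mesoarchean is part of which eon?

Archean

The Mesoarchean (3200–2800 Ma) lies entirely within 4031–2500 Ma, the Archean Eon.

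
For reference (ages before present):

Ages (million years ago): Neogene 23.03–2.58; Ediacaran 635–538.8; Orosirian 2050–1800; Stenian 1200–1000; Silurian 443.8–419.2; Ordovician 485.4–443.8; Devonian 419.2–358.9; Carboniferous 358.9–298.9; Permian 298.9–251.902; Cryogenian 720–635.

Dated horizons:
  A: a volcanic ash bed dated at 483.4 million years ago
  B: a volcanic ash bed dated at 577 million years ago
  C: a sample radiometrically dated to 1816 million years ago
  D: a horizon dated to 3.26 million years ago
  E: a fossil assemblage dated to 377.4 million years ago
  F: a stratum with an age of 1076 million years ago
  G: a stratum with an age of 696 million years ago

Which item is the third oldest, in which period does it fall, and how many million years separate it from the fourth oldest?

G, in the Cryogenian; 119 million years to B

Sorted oldest-first by Ma: C (1816), F (1076), G (696), B (577), A (483.4), E (377.4), D (3.26).
The third oldest is G at 696 Ma, which lies in 720–635 Ma: the Cryogenian.
The fourth oldest is B at 577 Ma; separation = |696 − 577| = 119 Myr.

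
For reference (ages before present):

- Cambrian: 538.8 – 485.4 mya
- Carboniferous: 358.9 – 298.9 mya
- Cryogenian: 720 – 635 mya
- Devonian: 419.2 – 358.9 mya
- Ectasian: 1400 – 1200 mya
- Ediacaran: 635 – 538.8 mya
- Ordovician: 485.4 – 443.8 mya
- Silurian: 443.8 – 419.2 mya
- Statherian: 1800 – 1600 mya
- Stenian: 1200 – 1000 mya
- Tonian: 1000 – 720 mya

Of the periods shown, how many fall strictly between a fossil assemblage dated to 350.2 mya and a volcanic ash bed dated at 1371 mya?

The older date is 1371 Ma and the younger is 350.2 Ma.
Periods with start < 1371 and end > 350.2 Ma: Stenian (1200–1000), Tonian (1000–720), Cryogenian (720–635), Ediacaran (635–538.8), Cambrian (538.8–485.4), Ordovician (485.4–443.8), Silurian (443.8–419.2), Devonian (419.2–358.9).
That is 8 complete periods.

8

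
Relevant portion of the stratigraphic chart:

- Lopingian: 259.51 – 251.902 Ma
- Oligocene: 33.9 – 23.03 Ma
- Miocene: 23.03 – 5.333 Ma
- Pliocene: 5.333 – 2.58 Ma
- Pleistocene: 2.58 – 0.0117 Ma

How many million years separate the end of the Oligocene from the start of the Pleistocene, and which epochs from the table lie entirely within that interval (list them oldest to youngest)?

20.45 million years; Miocene, Pliocene

The Oligocene closes at 23.03 Ma and the Pleistocene opens at 2.58 Ma, so the interval is 23.03 − 2.58 = 20.45 Myr.
An epoch fits inside if it starts at or after 23.03 Ma and ends at or before 2.58 Ma; oldest first that gives Miocene, Pliocene.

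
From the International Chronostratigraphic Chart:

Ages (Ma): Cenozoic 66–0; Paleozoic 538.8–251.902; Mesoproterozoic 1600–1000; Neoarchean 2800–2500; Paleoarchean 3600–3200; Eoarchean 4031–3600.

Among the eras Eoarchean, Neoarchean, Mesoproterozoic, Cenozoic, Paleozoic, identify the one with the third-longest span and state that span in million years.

Start − end for each: Eoarchean 4031 − 3600 = 431; Neoarchean 2800 − 2500 = 300; Mesoproterozoic 1600 − 1000 = 600; Cenozoic 66 − 0 = 66; Paleozoic 538.8 − 251.902 = 286.898.
Ranking these from longest: Mesoproterozoic > Eoarchean > Neoarchean > Paleozoic > Cenozoic.
Position 3 in that ranking is Neoarchean, which lasted 300 Myr.

Neoarchean, 300 million years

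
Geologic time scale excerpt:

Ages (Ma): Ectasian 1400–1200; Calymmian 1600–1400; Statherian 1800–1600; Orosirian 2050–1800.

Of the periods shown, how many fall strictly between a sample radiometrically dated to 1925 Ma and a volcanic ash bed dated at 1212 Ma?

1925 Ma sits inside the Orosirian (2050–1800) and 1212 Ma inside the Ectasian (1400–1200); neither of those is wholly between the two dates.
The listed periods lying completely between them are Statherian, Calymmian — 2 in all.

2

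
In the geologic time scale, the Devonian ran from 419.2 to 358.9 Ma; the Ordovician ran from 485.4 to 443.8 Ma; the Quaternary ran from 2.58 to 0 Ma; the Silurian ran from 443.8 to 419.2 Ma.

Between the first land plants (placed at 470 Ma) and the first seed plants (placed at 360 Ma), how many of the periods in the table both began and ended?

1

The older date is 470 Ma and the younger is 360 Ma.
Periods with start < 470 and end > 360 Ma: Silurian (443.8–419.2).
That is 1 complete period.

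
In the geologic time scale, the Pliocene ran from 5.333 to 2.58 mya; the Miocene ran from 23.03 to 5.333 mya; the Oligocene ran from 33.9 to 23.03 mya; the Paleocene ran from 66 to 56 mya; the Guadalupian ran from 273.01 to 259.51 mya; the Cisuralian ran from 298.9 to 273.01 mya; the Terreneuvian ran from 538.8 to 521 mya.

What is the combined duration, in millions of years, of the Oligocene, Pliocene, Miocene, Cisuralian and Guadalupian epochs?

Each duration: Oligocene = 10.87; Pliocene = 2.753; Miocene = 17.697; Cisuralian = 25.89; Guadalupian = 13.5.
Sum: 10.87 + 2.753 + 17.697 + 25.89 + 13.5 = 70.71 Myr.

70.71 million years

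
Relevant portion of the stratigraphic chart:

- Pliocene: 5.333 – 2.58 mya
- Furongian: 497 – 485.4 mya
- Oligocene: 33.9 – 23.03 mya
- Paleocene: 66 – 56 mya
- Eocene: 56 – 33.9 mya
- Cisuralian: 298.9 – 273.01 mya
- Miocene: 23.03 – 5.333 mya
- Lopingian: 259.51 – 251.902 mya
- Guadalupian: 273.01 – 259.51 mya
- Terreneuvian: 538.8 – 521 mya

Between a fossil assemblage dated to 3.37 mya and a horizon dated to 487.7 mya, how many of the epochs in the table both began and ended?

The older date is 487.7 Ma and the younger is 3.37 Ma.
Epochs with start < 487.7 and end > 3.37 Ma: Cisuralian (298.9–273.01), Guadalupian (273.01–259.51), Lopingian (259.51–251.902), Paleocene (66–56), Eocene (56–33.9), Oligocene (33.9–23.03), Miocene (23.03–5.333).
That is 7 complete epochs.

7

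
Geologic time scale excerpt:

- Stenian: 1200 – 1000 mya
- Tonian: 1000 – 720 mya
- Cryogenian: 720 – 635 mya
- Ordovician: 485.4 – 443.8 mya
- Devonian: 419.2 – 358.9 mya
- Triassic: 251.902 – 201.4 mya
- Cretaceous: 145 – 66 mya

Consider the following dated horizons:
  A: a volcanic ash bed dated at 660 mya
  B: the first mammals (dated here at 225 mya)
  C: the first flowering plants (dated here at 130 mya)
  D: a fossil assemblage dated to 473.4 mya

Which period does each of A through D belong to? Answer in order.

A — Cryogenian; B — Triassic; C — Cretaceous; D — Ordovician

A: 660 Ma lies in 720–635 Ma, so Cryogenian.
B: 225 Ma lies in 251.902–201.4 Ma, so Triassic.
C: 130 Ma lies in 145–66 Ma, so Cretaceous.
D: 473.4 Ma lies in 485.4–443.8 Ma, so Ordovician.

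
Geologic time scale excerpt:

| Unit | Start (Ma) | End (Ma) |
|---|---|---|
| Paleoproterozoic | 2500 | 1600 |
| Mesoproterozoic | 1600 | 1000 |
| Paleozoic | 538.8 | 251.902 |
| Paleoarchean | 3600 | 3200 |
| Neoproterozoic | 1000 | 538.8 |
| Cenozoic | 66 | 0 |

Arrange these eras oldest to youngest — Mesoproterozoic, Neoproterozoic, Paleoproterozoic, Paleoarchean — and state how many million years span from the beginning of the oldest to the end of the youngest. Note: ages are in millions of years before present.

Start ages (Ma): Paleoarchean 3600, Paleoproterozoic 2500, Mesoproterozoic 1600, Neoproterozoic 1000.
Ordered oldest to youngest: Paleoarchean, Paleoproterozoic, Mesoproterozoic, Neoproterozoic.
Span = 3600 − 538.8 = 3061.2 Myr.

Paleoarchean → Paleoproterozoic → Mesoproterozoic → Neoproterozoic; total span 3061.2 Myr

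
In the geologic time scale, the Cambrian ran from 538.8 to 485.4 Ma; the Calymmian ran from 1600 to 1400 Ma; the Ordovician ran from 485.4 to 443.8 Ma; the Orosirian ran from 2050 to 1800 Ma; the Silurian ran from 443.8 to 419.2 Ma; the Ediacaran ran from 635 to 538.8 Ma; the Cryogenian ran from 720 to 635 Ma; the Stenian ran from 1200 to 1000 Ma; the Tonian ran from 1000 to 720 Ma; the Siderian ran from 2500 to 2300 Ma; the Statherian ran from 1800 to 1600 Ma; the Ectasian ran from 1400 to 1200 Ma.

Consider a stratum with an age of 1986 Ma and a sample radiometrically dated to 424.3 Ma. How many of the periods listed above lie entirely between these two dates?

9

1986 Ma sits inside the Orosirian (2050–1800) and 424.3 Ma inside the Silurian (443.8–419.2); neither of those is wholly between the two dates.
The listed periods lying completely between them are Statherian, Calymmian, Ectasian, Stenian, Tonian, Cryogenian, Ediacaran, Cambrian, Ordovician — 9 in all.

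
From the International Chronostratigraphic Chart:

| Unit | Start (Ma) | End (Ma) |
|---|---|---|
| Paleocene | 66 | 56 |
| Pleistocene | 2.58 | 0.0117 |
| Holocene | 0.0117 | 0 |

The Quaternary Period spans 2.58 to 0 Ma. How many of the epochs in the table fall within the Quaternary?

2

Epochs inside 2.58–0 Ma: Pleistocene, Holocene — 2 in total.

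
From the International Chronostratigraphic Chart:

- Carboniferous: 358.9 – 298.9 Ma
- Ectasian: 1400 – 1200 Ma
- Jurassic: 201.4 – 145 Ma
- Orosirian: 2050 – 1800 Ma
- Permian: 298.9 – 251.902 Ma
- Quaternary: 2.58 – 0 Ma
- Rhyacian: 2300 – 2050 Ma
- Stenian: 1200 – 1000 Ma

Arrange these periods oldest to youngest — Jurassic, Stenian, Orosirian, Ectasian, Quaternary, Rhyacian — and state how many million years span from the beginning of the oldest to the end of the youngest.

Rhyacian, Orosirian, Ectasian, Stenian, Jurassic, Quaternary; total span 2300 Myr

From the excerpt: Jurassic 201.4–145; Stenian 1200–1000; Orosirian 2050–1800; Ectasian 1400–1200; Quaternary 2.58–0; Rhyacian 2300–2050 (Ma).
Larger Ma is earlier, so the oldest is Rhyacian and the youngest is Quaternary; oldest to youngest: Rhyacian, Orosirian, Ectasian, Stenian, Jurassic, Quaternary.
Oldest start 2300 minus youngest end 0 gives 2300 Myr overall.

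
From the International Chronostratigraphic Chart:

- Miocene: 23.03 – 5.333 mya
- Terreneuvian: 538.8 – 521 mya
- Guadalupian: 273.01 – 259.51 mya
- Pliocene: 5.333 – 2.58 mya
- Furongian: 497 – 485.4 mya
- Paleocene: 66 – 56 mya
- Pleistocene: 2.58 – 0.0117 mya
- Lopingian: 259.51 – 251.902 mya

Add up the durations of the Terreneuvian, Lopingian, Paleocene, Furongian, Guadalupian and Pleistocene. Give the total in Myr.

63.0763 million years

Each duration: Terreneuvian = 17.8; Lopingian = 7.608; Paleocene = 10; Furongian = 11.6; Guadalupian = 13.5; Pleistocene = 2.5683.
Sum: 17.8 + 7.608 + 10 + 11.6 + 13.5 + 2.5683 = 63.0763 Myr.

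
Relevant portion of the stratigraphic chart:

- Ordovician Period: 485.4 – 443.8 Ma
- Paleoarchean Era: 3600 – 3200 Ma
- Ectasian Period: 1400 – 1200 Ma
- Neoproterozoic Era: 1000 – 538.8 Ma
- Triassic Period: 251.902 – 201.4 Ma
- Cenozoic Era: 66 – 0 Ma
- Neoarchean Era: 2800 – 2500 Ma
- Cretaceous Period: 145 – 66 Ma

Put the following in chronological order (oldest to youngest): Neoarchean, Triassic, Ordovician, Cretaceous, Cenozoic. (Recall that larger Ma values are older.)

Read off each span (Ma): Neoarchean 2800–2500; Triassic 251.902–201.4; Ordovician 485.4–443.8; Cretaceous 145–66; Cenozoic 66–0.
Larger Ma is older, so oldest→youngest is Neoarchean, Ordovician, Triassic, Cretaceous, Cenozoic.

Neoarchean, then Ordovician, then Triassic, then Cretaceous, then Cenozoic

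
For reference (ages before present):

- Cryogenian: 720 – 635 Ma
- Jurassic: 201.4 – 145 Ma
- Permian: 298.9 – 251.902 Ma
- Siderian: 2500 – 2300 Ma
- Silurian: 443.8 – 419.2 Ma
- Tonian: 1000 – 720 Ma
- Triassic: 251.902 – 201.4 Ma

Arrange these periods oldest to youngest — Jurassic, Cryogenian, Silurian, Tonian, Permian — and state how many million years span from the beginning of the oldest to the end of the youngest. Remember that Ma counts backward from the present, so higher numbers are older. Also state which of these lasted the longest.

From the excerpt: Jurassic 201.4–145; Cryogenian 720–635; Silurian 443.8–419.2; Tonian 1000–720; Permian 298.9–251.902 (Ma).
Larger Ma is earlier, so the oldest is Tonian and the youngest is Jurassic; oldest to youngest: Tonian, Cryogenian, Silurian, Permian, Jurassic.
Oldest start 1000 minus youngest end 145 gives 855 Myr overall.
Individual lengths (start − end): Tonian 280; Cryogenian 85; Jurassic 56.4; Silurian 24.6; Permian 46.998. The largest is Tonian at 280 Myr.

Tonian → Cryogenian → Silurian → Permian → Jurassic; total span 855 Myr; longest is Tonian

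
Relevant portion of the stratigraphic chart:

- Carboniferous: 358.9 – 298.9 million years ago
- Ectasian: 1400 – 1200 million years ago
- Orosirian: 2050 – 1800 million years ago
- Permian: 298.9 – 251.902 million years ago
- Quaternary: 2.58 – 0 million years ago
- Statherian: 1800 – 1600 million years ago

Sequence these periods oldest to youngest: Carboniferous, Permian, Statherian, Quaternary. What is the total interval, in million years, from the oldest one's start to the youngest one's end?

Statherian → Carboniferous → Permian → Quaternary; total span 1800 Myr

Start ages (Ma): Statherian 1800, Carboniferous 358.9, Permian 298.9, Quaternary 2.58.
Ordered oldest to youngest: Statherian, Carboniferous, Permian, Quaternary.
Span = 1800 − 0 = 1800 Myr.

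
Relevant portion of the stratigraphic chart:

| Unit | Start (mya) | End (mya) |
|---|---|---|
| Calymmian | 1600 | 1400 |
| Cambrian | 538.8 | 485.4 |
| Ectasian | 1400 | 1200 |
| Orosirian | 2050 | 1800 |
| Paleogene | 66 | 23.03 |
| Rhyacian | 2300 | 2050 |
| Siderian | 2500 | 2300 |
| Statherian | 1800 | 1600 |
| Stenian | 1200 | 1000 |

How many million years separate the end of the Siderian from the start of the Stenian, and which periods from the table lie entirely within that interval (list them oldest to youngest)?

The Siderian closes at 2300 Ma and the Stenian opens at 1200 Ma, so the interval is 2300 − 1200 = 1100 Myr.
A period fits inside if it starts at or after 2300 Ma and ends at or before 1200 Ma; oldest first that gives Rhyacian, Orosirian, Statherian, Calymmian, Ectasian.

1100 million years; Rhyacian, Orosirian, Statherian, Calymmian, Ectasian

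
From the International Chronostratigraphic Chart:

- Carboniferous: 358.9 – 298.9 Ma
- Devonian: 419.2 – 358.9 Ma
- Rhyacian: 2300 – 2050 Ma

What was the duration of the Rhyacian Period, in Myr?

250 million years

2300 − 2050 = 250 million years.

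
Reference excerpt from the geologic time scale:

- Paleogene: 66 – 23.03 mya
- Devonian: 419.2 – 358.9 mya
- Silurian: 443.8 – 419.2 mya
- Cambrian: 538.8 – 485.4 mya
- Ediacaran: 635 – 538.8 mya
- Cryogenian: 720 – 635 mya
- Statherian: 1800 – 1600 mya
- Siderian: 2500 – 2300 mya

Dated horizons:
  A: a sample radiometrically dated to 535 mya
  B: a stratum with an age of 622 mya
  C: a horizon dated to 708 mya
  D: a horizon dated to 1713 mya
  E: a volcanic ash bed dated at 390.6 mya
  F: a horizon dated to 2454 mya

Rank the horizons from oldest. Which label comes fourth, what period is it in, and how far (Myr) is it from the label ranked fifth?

B, in the Ediacaran; 87 million years to A

Larger Ma means older, so oldest first: F 2454 > D 1713 > C 708 > B 622 > A 535 > E 390.6.
Counting 4 along gives B (622 Ma); the excerpt puts that inside the Ediacaran, 635–538.8 Ma.
Next in line is A (535 Ma), and 622 − 535 = 87 Myr.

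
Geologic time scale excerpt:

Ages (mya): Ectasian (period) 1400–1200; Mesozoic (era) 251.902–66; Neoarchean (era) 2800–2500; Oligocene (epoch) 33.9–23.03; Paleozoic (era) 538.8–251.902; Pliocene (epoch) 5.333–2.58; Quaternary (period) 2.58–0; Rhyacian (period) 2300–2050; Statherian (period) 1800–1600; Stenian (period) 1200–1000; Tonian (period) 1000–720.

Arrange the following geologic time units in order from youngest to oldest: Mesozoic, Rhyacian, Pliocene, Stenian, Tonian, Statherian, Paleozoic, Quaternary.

Quaternary, then Pliocene, then Mesozoic, then Paleozoic, then Tonian, then Stenian, then Statherian, then Rhyacian

Sorting by start age (ascending Ma, since larger Ma = older): Quaternary began 2.58, Pliocene began 5.333, Mesozoic began 251.902, Paleozoic began 538.8, Tonian began 1000, Stenian began 1200, Statherian began 1800, Rhyacian began 2300.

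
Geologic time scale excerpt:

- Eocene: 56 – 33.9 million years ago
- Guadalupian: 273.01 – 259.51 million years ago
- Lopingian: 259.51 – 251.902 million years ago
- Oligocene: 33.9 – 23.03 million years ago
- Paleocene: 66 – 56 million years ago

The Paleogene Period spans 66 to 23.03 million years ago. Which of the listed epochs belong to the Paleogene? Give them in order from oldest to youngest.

Epochs with both bounds inside 66–23.03 Ma: Paleocene (66–56), Eocene (56–33.9), Oligocene (33.9–23.03).

Paleocene, Eocene, Oligocene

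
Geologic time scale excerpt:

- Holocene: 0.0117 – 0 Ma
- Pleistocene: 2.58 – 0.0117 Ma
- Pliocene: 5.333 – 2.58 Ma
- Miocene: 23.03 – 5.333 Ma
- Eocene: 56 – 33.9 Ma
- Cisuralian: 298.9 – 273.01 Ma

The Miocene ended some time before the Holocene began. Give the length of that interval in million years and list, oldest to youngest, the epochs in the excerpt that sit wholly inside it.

5.3213 million years; Pliocene, Pleistocene

End of Miocene = 5.333 Ma; start of Holocene = 0.0117 Ma.
Gap = 5.333 − 0.0117 = 5.3213 Myr.
Epochs wholly inside 5.333–0.0117 Ma: Pliocene (5.333–2.58), Pleistocene (2.58–0.0117).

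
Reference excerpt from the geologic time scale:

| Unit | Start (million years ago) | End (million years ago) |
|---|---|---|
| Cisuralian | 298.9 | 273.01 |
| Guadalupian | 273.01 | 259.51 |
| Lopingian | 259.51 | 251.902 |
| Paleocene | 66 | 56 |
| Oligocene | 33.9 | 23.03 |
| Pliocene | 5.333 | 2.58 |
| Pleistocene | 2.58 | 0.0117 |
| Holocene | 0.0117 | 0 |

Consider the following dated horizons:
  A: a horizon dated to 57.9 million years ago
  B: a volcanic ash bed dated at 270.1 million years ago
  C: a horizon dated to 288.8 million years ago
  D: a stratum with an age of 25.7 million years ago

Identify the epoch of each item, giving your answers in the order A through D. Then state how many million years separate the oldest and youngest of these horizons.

A: 57.9 Ma lies in 66–56 Ma, so Paleocene.
B: 270.1 Ma lies in 273.01–259.51 Ma, so Guadalupian.
C: 288.8 Ma lies in 298.9–273.01 Ma, so Cisuralian.
D: 25.7 Ma lies in 33.9–23.03 Ma, so Oligocene.
Oldest = 288.8 Ma, youngest = 25.7 Ma → span 263.1 Myr.

A — Paleocene; B — Guadalupian; C — Cisuralian; D — Oligocene; span 263.1 million years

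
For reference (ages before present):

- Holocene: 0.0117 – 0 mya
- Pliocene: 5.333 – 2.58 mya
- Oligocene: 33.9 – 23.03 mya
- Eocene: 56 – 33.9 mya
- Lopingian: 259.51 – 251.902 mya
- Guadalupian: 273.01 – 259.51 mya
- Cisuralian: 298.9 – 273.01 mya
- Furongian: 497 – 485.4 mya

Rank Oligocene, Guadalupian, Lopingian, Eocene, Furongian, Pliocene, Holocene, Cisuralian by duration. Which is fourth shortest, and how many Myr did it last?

Durations: Oligocene 10.87; Guadalupian 13.5; Lopingian 7.608; Eocene 22.1; Furongian 11.6; Pliocene 2.753; Holocene 0.0117; Cisuralian 25.89 Myr.
Sorted shortest-first: Holocene (0.0117), Pliocene (2.753), Lopingian (7.608), Oligocene (10.87), Furongian (11.6), Guadalupian (13.5), Eocene (22.1), Cisuralian (25.89).
The fourth shortest is Oligocene at 10.87 Myr.

Oligocene, 10.87 million years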